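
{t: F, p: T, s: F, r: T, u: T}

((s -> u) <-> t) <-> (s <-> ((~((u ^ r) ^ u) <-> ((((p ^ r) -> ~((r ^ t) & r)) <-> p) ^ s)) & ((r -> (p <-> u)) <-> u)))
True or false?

s -> u = F -> T = T
(s -> u) <-> t = T <-> F = F
u ^ r = T ^ T = F
(u ^ r) ^ u = F ^ T = T
~((u ^ r) ^ u) = ~T = F
p ^ r = T ^ T = F
r ^ t = T ^ F = T
(r ^ t) & r = T & T = T
~((r ^ t) & r) = ~T = F
(p ^ r) -> ~((r ^ t) & r) = F -> F = T
((p ^ r) -> ~((r ^ t) & r)) <-> p = T <-> T = T
(((p ^ r) -> ~((r ^ t) & r)) <-> p) ^ s = T ^ F = T
~((u ^ r) ^ u) <-> ((((p ^ r) -> ~((r ^ t) & r)) <-> p) ^ s) = F <-> T = F
p <-> u = T <-> T = T
r -> (p <-> u) = T -> T = T
(r -> (p <-> u)) <-> u = T <-> T = T
(~((u ^ r) ^ u) <-> ((((p ^ r) -> ~((r ^ t) & r)) <-> p) ^ s)) & ((r -> (p <-> u)) <-> u) = F & T = F
s <-> ((~((u ^ r) ^ u) <-> ((((p ^ r) -> ~((r ^ t) & r)) <-> p) ^ s)) & ((r -> (p <-> u)) <-> u)) = F <-> F = T
((s -> u) <-> t) <-> (s <-> ((~((u ^ r) ^ u) <-> ((((p ^ r) -> ~((r ^ t) & r)) <-> p) ^ s)) & ((r -> (p <-> u)) <-> u))) = F <-> T = F

F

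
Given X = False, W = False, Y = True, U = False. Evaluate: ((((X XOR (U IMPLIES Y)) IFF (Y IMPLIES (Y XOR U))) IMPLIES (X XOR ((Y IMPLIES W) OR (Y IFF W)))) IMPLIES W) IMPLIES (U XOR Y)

U IMPLIES Y = False IMPLIES True = True
X XOR (U IMPLIES Y) = False XOR True = True
Y XOR U = True XOR False = True
Y IMPLIES (Y XOR U) = True IMPLIES True = True
(X XOR (U IMPLIES Y)) IFF (Y IMPLIES (Y XOR U)) = True IFF True = True
Y IMPLIES W = True IMPLIES False = False
Y IFF W = True IFF False = False
(Y IMPLIES W) OR (Y IFF W) = False OR False = False
X XOR ((Y IMPLIES W) OR (Y IFF W)) = False XOR False = False
((X XOR (U IMPLIES Y)) IFF (Y IMPLIES (Y XOR U))) IMPLIES (X XOR ((Y IMPLIES W) OR (Y IFF W))) = True IMPLIES False = False
(((X XOR (U IMPLIES Y)) IFF (Y IMPLIES (Y XOR U))) IMPLIES (X XOR ((Y IMPLIES W) OR (Y IFF W)))) IMPLIES W = False IMPLIES False = True
U XOR Y = False XOR True = True
((((X XOR (U IMPLIES Y)) IFF (Y IMPLIES (Y XOR U))) IMPLIES (X XOR ((Y IMPLIES W) OR (Y IFF W)))) IMPLIES W) IMPLIES (U XOR Y) = True IMPLIES True = True

True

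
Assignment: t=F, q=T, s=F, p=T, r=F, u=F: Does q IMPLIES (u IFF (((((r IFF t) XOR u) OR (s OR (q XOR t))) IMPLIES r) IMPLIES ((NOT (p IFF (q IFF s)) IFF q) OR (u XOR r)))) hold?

r IFF t = F IFF F = T
(r IFF t) XOR u = T XOR F = T
q XOR t = T XOR F = T
s OR (q XOR t) = F OR T = T
((r IFF t) XOR u) OR (s OR (q XOR t)) = T OR T = T
(((r IFF t) XOR u) OR (s OR (q XOR t))) IMPLIES r = T IMPLIES F = F
q IFF s = T IFF F = F
p IFF (q IFF s) = T IFF F = F
NOT (p IFF (q IFF s)) = NOT F = T
NOT (p IFF (q IFF s)) IFF q = T IFF T = T
u XOR r = F XOR F = F
(NOT (p IFF (q IFF s)) IFF q) OR (u XOR r) = T OR F = T
((((r IFF t) XOR u) OR (s OR (q XOR t))) IMPLIES r) IMPLIES ((NOT (p IFF (q IFF s)) IFF q) OR (u XOR r)) = F IMPLIES T = T
u IFF (((((r IFF t) XOR u) OR (s OR (q XOR t))) IMPLIES r) IMPLIES ((NOT (p IFF (q IFF s)) IFF q) OR (u XOR r))) = F IFF T = F
q IMPLIES (u IFF (((((r IFF t) XOR u) OR (s OR (q XOR t))) IMPLIES r) IMPLIES ((NOT (p IFF (q IFF s)) IFF q) OR (u XOR r)))) = T IMPLIES F = F

F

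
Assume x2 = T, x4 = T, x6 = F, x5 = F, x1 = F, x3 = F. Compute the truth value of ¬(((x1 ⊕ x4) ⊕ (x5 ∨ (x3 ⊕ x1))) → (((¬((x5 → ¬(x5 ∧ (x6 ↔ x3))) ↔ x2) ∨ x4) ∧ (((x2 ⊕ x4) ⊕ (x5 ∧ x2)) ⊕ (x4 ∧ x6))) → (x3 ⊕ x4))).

F

x1 ⊕ x4 = F ⊕ T = T
x3 ⊕ x1 = F ⊕ F = F
x5 ∨ (x3 ⊕ x1) = F ∨ F = F
(x1 ⊕ x4) ⊕ (x5 ∨ (x3 ⊕ x1)) = T ⊕ F = T
x6 ↔ x3 = F ↔ F = T
x5 ∧ (x6 ↔ x3) = F ∧ T = F
¬(x5 ∧ (x6 ↔ x3)) = ¬F = T
x5 → ¬(x5 ∧ (x6 ↔ x3)) = F → T = T
(x5 → ¬(x5 ∧ (x6 ↔ x3))) ↔ x2 = T ↔ T = T
¬((x5 → ¬(x5 ∧ (x6 ↔ x3))) ↔ x2) = ¬T = F
¬((x5 → ¬(x5 ∧ (x6 ↔ x3))) ↔ x2) ∨ x4 = F ∨ T = T
x2 ⊕ x4 = T ⊕ T = F
x5 ∧ x2 = F ∧ T = F
(x2 ⊕ x4) ⊕ (x5 ∧ x2) = F ⊕ F = F
x4 ∧ x6 = T ∧ F = F
((x2 ⊕ x4) ⊕ (x5 ∧ x2)) ⊕ (x4 ∧ x6) = F ⊕ F = F
(¬((x5 → ¬(x5 ∧ (x6 ↔ x3))) ↔ x2) ∨ x4) ∧ (((x2 ⊕ x4) ⊕ (x5 ∧ x2)) ⊕ (x4 ∧ x6)) = T ∧ F = F
x3 ⊕ x4 = F ⊕ T = T
((¬((x5 → ¬(x5 ∧ (x6 ↔ x3))) ↔ x2) ∨ x4) ∧ (((x2 ⊕ x4) ⊕ (x5 ∧ x2)) ⊕ (x4 ∧ x6))) → (x3 ⊕ x4) = F → T = T
((x1 ⊕ x4) ⊕ (x5 ∨ (x3 ⊕ x1))) → (((¬((x5 → ¬(x5 ∧ (x6 ↔ x3))) ↔ x2) ∨ x4) ∧ (((x2 ⊕ x4) ⊕ (x5 ∧ x2)) ⊕ (x4 ∧ x6))) → (x3 ⊕ x4)) = T → T = T
¬(((x1 ⊕ x4) ⊕ (x5 ∨ (x3 ⊕ x1))) → (((¬((x5 → ¬(x5 ∧ (x6 ↔ x3))) ↔ x2) ∨ x4) ∧ (((x2 ⊕ x4) ⊕ (x5 ∧ x2)) ⊕ (x4 ∧ x6))) → (x3 ⊕ x4))) = ¬T = F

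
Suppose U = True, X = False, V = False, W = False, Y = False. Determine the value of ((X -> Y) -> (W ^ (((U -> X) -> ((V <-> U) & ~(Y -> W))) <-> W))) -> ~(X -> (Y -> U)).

X -> Y = False -> False = True
U -> X = True -> False = False
V <-> U = False <-> True = False
Y -> W = False -> False = True
~(Y -> W) = ~True = False
(V <-> U) & ~(Y -> W) = False & False = False
(U -> X) -> ((V <-> U) & ~(Y -> W)) = False -> False = True
((U -> X) -> ((V <-> U) & ~(Y -> W))) <-> W = True <-> False = False
W ^ (((U -> X) -> ((V <-> U) & ~(Y -> W))) <-> W) = False ^ False = False
(X -> Y) -> (W ^ (((U -> X) -> ((V <-> U) & ~(Y -> W))) <-> W)) = True -> False = False
Y -> U = False -> True = True
X -> (Y -> U) = False -> True = True
~(X -> (Y -> U)) = ~True = False
((X -> Y) -> (W ^ (((U -> X) -> ((V <-> U) & ~(Y -> W))) <-> W))) -> ~(X -> (Y -> U)) = False -> False = True

True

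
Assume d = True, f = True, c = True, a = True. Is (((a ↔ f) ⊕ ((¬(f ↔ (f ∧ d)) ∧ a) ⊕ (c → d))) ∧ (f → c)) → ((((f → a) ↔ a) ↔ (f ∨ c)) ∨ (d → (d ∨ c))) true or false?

True

a ↔ f = True ↔ True = True
f ∧ d = True ∧ True = True
f ↔ (f ∧ d) = True ↔ True = True
¬(f ↔ (f ∧ d)) = ¬True = False
¬(f ↔ (f ∧ d)) ∧ a = False ∧ True = False
c → d = True → True = True
(¬(f ↔ (f ∧ d)) ∧ a) ⊕ (c → d) = False ⊕ True = True
(a ↔ f) ⊕ ((¬(f ↔ (f ∧ d)) ∧ a) ⊕ (c → d)) = True ⊕ True = False
f → c = True → True = True
((a ↔ f) ⊕ ((¬(f ↔ (f ∧ d)) ∧ a) ⊕ (c → d))) ∧ (f → c) = False ∧ True = False
f → a = True → True = True
(f → a) ↔ a = True ↔ True = True
f ∨ c = True ∨ True = True
((f → a) ↔ a) ↔ (f ∨ c) = True ↔ True = True
d ∨ c = True ∨ True = True
d → (d ∨ c) = True → True = True
(((f → a) ↔ a) ↔ (f ∨ c)) ∨ (d → (d ∨ c)) = True ∨ True = True
(((a ↔ f) ⊕ ((¬(f ↔ (f ∧ d)) ∧ a) ⊕ (c → d))) ∧ (f → c)) → ((((f → a) ↔ a) ↔ (f ∨ c)) ∨ (d → (d ∨ c))) = False → True = True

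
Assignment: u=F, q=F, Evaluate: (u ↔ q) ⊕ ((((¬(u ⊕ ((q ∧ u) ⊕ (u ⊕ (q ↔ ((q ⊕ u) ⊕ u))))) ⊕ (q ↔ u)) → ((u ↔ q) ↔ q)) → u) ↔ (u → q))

u ↔ q = F ↔ F = T
q ∧ u = F ∧ F = F
q ⊕ u = F ⊕ F = F
(q ⊕ u) ⊕ u = F ⊕ F = F
q ↔ ((q ⊕ u) ⊕ u) = F ↔ F = T
u ⊕ (q ↔ ((q ⊕ u) ⊕ u)) = F ⊕ T = T
(q ∧ u) ⊕ (u ⊕ (q ↔ ((q ⊕ u) ⊕ u))) = F ⊕ T = T
u ⊕ ((q ∧ u) ⊕ (u ⊕ (q ↔ ((q ⊕ u) ⊕ u)))) = F ⊕ T = T
¬(u ⊕ ((q ∧ u) ⊕ (u ⊕ (q ↔ ((q ⊕ u) ⊕ u))))) = ¬T = F
q ↔ u = F ↔ F = T
¬(u ⊕ ((q ∧ u) ⊕ (u ⊕ (q ↔ ((q ⊕ u) ⊕ u))))) ⊕ (q ↔ u) = F ⊕ T = T
u ↔ q = F ↔ F = T
(u ↔ q) ↔ q = T ↔ F = F
(¬(u ⊕ ((q ∧ u) ⊕ (u ⊕ (q ↔ ((q ⊕ u) ⊕ u))))) ⊕ (q ↔ u)) → ((u ↔ q) ↔ q) = T → F = F
((¬(u ⊕ ((q ∧ u) ⊕ (u ⊕ (q ↔ ((q ⊕ u) ⊕ u))))) ⊕ (q ↔ u)) → ((u ↔ q) ↔ q)) → u = F → F = T
u → q = F → F = T
(((¬(u ⊕ ((q ∧ u) ⊕ (u ⊕ (q ↔ ((q ⊕ u) ⊕ u))))) ⊕ (q ↔ u)) → ((u ↔ q) ↔ q)) → u) ↔ (u → q) = T ↔ T = T
(u ↔ q) ⊕ ((((¬(u ⊕ ((q ∧ u) ⊕ (u ⊕ (q ↔ ((q ⊕ u) ⊕ u))))) ⊕ (q ↔ u)) → ((u ↔ q) ↔ q)) → u) ↔ (u → q)) = T ⊕ T = F

F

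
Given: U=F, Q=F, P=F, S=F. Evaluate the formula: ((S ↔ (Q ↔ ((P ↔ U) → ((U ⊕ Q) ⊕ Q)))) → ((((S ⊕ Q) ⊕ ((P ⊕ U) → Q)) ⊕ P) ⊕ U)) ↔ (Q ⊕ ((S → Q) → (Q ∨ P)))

F

P ↔ U = F ↔ F = T
U ⊕ Q = F ⊕ F = F
(U ⊕ Q) ⊕ Q = F ⊕ F = F
(P ↔ U) → ((U ⊕ Q) ⊕ Q) = T → F = F
Q ↔ ((P ↔ U) → ((U ⊕ Q) ⊕ Q)) = F ↔ F = T
S ↔ (Q ↔ ((P ↔ U) → ((U ⊕ Q) ⊕ Q))) = F ↔ T = F
S ⊕ Q = F ⊕ F = F
P ⊕ U = F ⊕ F = F
(P ⊕ U) → Q = F → F = T
(S ⊕ Q) ⊕ ((P ⊕ U) → Q) = F ⊕ T = T
((S ⊕ Q) ⊕ ((P ⊕ U) → Q)) ⊕ P = T ⊕ F = T
(((S ⊕ Q) ⊕ ((P ⊕ U) → Q)) ⊕ P) ⊕ U = T ⊕ F = T
(S ↔ (Q ↔ ((P ↔ U) → ((U ⊕ Q) ⊕ Q)))) → ((((S ⊕ Q) ⊕ ((P ⊕ U) → Q)) ⊕ P) ⊕ U) = F → T = T
S → Q = F → F = T
Q ∨ P = F ∨ F = F
(S → Q) → (Q ∨ P) = T → F = F
Q ⊕ ((S → Q) → (Q ∨ P)) = F ⊕ F = F
((S ↔ (Q ↔ ((P ↔ U) → ((U ⊕ Q) ⊕ Q)))) → ((((S ⊕ Q) ⊕ ((P ⊕ U) → Q)) ⊕ P) ⊕ U)) ↔ (Q ⊕ ((S → Q) → (Q ∨ P))) = T ↔ F = F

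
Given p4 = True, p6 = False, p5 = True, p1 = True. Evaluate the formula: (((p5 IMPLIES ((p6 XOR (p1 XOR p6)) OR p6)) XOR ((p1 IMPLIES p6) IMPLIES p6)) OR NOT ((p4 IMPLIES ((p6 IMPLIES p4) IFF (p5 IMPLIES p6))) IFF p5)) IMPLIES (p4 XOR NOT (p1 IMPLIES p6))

False

p1 XOR p6 = True XOR False = True
p6 XOR (p1 XOR p6) = False XOR True = True
(p6 XOR (p1 XOR p6)) OR p6 = True OR False = True
p5 IMPLIES ((p6 XOR (p1 XOR p6)) OR p6) = True IMPLIES True = True
p1 IMPLIES p6 = True IMPLIES False = False
(p1 IMPLIES p6) IMPLIES p6 = False IMPLIES False = True
(p5 IMPLIES ((p6 XOR (p1 XOR p6)) OR p6)) XOR ((p1 IMPLIES p6) IMPLIES p6) = True XOR True = False
p6 IMPLIES p4 = False IMPLIES True = True
p5 IMPLIES p6 = True IMPLIES False = False
(p6 IMPLIES p4) IFF (p5 IMPLIES p6) = True IFF False = False
p4 IMPLIES ((p6 IMPLIES p4) IFF (p5 IMPLIES p6)) = True IMPLIES False = False
(p4 IMPLIES ((p6 IMPLIES p4) IFF (p5 IMPLIES p6))) IFF p5 = False IFF True = False
NOT ((p4 IMPLIES ((p6 IMPLIES p4) IFF (p5 IMPLIES p6))) IFF p5) = NOT False = True
((p5 IMPLIES ((p6 XOR (p1 XOR p6)) OR p6)) XOR ((p1 IMPLIES p6) IMPLIES p6)) OR NOT ((p4 IMPLIES ((p6 IMPLIES p4) IFF (p5 IMPLIES p6))) IFF p5) = False OR True = True
p1 IMPLIES p6 = True IMPLIES False = False
NOT (p1 IMPLIES p6) = NOT False = True
p4 XOR NOT (p1 IMPLIES p6) = True XOR True = False
(((p5 IMPLIES ((p6 XOR (p1 XOR p6)) OR p6)) XOR ((p1 IMPLIES p6) IMPLIES p6)) OR NOT ((p4 IMPLIES ((p6 IMPLIES p4) IFF (p5 IMPLIES p6))) IFF p5)) IMPLIES (p4 XOR NOT (p1 IMPLIES p6)) = True IMPLIES False = False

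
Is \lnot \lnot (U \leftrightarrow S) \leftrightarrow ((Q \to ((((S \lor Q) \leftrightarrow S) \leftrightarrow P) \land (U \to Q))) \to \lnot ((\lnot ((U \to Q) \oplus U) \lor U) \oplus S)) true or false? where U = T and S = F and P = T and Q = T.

U \leftrightarrow S = T \leftrightarrow F = F
\lnot (U \leftrightarrow S) = \lnot F = T
\lnot \lnot (U \leftrightarrow S) = \lnot T = F
S \lor Q = F \lor T = T
(S \lor Q) \leftrightarrow S = T \leftrightarrow F = F
((S \lor Q) \leftrightarrow S) \leftrightarrow P = F \leftrightarrow T = F
U \to Q = T \to T = T
(((S \lor Q) \leftrightarrow S) \leftrightarrow P) \land (U \to Q) = F \land T = F
Q \to ((((S \lor Q) \leftrightarrow S) \leftrightarrow P) \land (U \to Q)) = T \to F = F
U \to Q = T \to T = T
(U \to Q) \oplus U = T \oplus T = F
\lnot ((U \to Q) \oplus U) = \lnot F = T
\lnot ((U \to Q) \oplus U) \lor U = T \lor T = T
(\lnot ((U \to Q) \oplus U) \lor U) \oplus S = T \oplus F = T
\lnot ((\lnot ((U \to Q) \oplus U) \lor U) \oplus S) = \lnot T = F
(Q \to ((((S \lor Q) \leftrightarrow S) \leftrightarrow P) \land (U \to Q))) \to \lnot ((\lnot ((U \to Q) \oplus U) \lor U) \oplus S) = F \to F = T
\lnot \lnot (U \leftrightarrow S) \leftrightarrow ((Q \to ((((S \lor Q) \leftrightarrow S) \leftrightarrow P) \land (U \to Q))) \to \lnot ((\lnot ((U \to Q) \oplus U) \lor U) \oplus S)) = F \leftrightarrow T = F

F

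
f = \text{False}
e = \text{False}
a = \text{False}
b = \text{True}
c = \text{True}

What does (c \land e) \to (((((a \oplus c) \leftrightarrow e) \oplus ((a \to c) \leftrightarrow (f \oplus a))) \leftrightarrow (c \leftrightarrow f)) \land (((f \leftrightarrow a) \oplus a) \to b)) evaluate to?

\text{True}

Substituting f=\text{False}, e=\text{False}, a=\text{False}, b=\text{True}, c=\text{True}:
c \land e = \text{True} \land \text{False} = \text{False}
a \oplus c = \text{False} \oplus \text{True} = \text{True}
(a \oplus c) \leftrightarrow e = \text{True} \leftrightarrow \text{False} = \text{False}
a \to c = \text{False} \to \text{True} = \text{True}
f \oplus a = \text{False} \oplus \text{False} = \text{False}
(a \to c) \leftrightarrow (f \oplus a) = \text{True} \leftrightarrow \text{False} = \text{False}
((a \oplus c) \leftrightarrow e) \oplus ((a \to c) \leftrightarrow (f \oplus a)) = \text{False} \oplus \text{False} = \text{False}
c \leftrightarrow f = \text{True} \leftrightarrow \text{False} = \text{False}
(((a \oplus c) \leftrightarrow e) \oplus ((a \to c) \leftrightarrow (f \oplus a))) \leftrightarrow (c \leftrightarrow f) = \text{False} \leftrightarrow \text{False} = \text{True}
f \leftrightarrow a = \text{False} \leftrightarrow \text{False} = \text{True}
(f \leftrightarrow a) \oplus a = \text{True} \oplus \text{False} = \text{True}
((f \leftrightarrow a) \oplus a) \to b = \text{True} \to \text{True} = \text{True}
((((a \oplus c) \leftrightarrow e) \oplus ((a \to c) \leftrightarrow (f \oplus a))) \leftrightarrow (c \leftrightarrow f)) \land (((f \leftrightarrow a) \oplus a) \to b) = \text{True} \land \text{True} = \text{True}
(c \land e) \to (((((a \oplus c) \leftrightarrow e) \oplus ((a \to c) \leftrightarrow (f \oplus a))) \leftrightarrow (c \leftrightarrow f)) \land (((f \leftrightarrow a) \oplus a) \to b)) = \text{False} \to \text{True} = \text{True}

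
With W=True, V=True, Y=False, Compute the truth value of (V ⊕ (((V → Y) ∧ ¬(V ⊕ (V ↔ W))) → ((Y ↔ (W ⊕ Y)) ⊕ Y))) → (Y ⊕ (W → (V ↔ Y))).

Substituting W=True, V=True, Y=False:
V → Y = True → False = False
V ↔ W = True ↔ True = True
V ⊕ (V ↔ W) = True ⊕ True = False
¬(V ⊕ (V ↔ W)) = ¬False = True
(V → Y) ∧ ¬(V ⊕ (V ↔ W)) = False ∧ True = False
W ⊕ Y = True ⊕ False = True
Y ↔ (W ⊕ Y) = False ↔ True = False
(Y ↔ (W ⊕ Y)) ⊕ Y = False ⊕ False = False
((V → Y) ∧ ¬(V ⊕ (V ↔ W))) → ((Y ↔ (W ⊕ Y)) ⊕ Y) = False → False = True
V ⊕ (((V → Y) ∧ ¬(V ⊕ (V ↔ W))) → ((Y ↔ (W ⊕ Y)) ⊕ Y)) = True ⊕ True = False
V ↔ Y = True ↔ False = False
W → (V ↔ Y) = True → False = False
Y ⊕ (W → (V ↔ Y)) = False ⊕ False = False
(V ⊕ (((V → Y) ∧ ¬(V ⊕ (V ↔ W))) → ((Y ↔ (W ⊕ Y)) ⊕ Y))) → (Y ⊕ (W → (V ↔ Y))) = False → False = True

True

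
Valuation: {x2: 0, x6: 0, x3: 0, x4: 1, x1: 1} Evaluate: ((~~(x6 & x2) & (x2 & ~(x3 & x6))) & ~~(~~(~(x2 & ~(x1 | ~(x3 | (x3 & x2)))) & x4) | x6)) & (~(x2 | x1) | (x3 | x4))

x6 & x2 = 0 & 0 = 0
~(x6 & x2) = ~0 = 1
~~(x6 & x2) = ~1 = 0
x3 & x6 = 0 & 0 = 0
~(x3 & x6) = ~0 = 1
x2 & ~(x3 & x6) = 0 & 1 = 0
~~(x6 & x2) & (x2 & ~(x3 & x6)) = 0 & 0 = 0
x3 & x2 = 0 & 0 = 0
x3 | (x3 & x2) = 0 | 0 = 0
~(x3 | (x3 & x2)) = ~0 = 1
x1 | ~(x3 | (x3 & x2)) = 1 | 1 = 1
~(x1 | ~(x3 | (x3 & x2))) = ~1 = 0
x2 & ~(x1 | ~(x3 | (x3 & x2))) = 0 & 0 = 0
~(x2 & ~(x1 | ~(x3 | (x3 & x2)))) = ~0 = 1
~(x2 & ~(x1 | ~(x3 | (x3 & x2)))) & x4 = 1 & 1 = 1
~(~(x2 & ~(x1 | ~(x3 | (x3 & x2)))) & x4) = ~1 = 0
~~(~(x2 & ~(x1 | ~(x3 | (x3 & x2)))) & x4) = ~0 = 1
~~(~(x2 & ~(x1 | ~(x3 | (x3 & x2)))) & x4) | x6 = 1 | 0 = 1
~(~~(~(x2 & ~(x1 | ~(x3 | (x3 & x2)))) & x4) | x6) = ~1 = 0
~~(~~(~(x2 & ~(x1 | ~(x3 | (x3 & x2)))) & x4) | x6) = ~0 = 1
(~~(x6 & x2) & (x2 & ~(x3 & x6))) & ~~(~~(~(x2 & ~(x1 | ~(x3 | (x3 & x2)))) & x4) | x6) = 0 & 1 = 0
x2 | x1 = 0 | 1 = 1
~(x2 | x1) = ~1 = 0
x3 | x4 = 0 | 1 = 1
~(x2 | x1) | (x3 | x4) = 0 | 1 = 1
((~~(x6 & x2) & (x2 & ~(x3 & x6))) & ~~(~~(~(x2 & ~(x1 | ~(x3 | (x3 & x2)))) & x4) | x6)) & (~(x2 | x1) | (x3 | x4)) = 0 & 1 = 0

0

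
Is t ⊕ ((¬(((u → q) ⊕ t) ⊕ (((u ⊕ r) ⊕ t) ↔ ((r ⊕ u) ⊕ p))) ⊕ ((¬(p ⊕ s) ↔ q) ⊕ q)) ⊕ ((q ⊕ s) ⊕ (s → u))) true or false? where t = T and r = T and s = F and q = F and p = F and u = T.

u → q = T → F = F
(u → q) ⊕ t = F ⊕ T = T
u ⊕ r = T ⊕ T = F
(u ⊕ r) ⊕ t = F ⊕ T = T
r ⊕ u = T ⊕ T = F
(r ⊕ u) ⊕ p = F ⊕ F = F
((u ⊕ r) ⊕ t) ↔ ((r ⊕ u) ⊕ p) = T ↔ F = F
((u → q) ⊕ t) ⊕ (((u ⊕ r) ⊕ t) ↔ ((r ⊕ u) ⊕ p)) = T ⊕ F = T
¬(((u → q) ⊕ t) ⊕ (((u ⊕ r) ⊕ t) ↔ ((r ⊕ u) ⊕ p))) = ¬T = F
p ⊕ s = F ⊕ F = F
¬(p ⊕ s) = ¬F = T
¬(p ⊕ s) ↔ q = T ↔ F = F
(¬(p ⊕ s) ↔ q) ⊕ q = F ⊕ F = F
¬(((u → q) ⊕ t) ⊕ (((u ⊕ r) ⊕ t) ↔ ((r ⊕ u) ⊕ p))) ⊕ ((¬(p ⊕ s) ↔ q) ⊕ q) = F ⊕ F = F
q ⊕ s = F ⊕ F = F
s → u = F → T = T
(q ⊕ s) ⊕ (s → u) = F ⊕ T = T
(¬(((u → q) ⊕ t) ⊕ (((u ⊕ r) ⊕ t) ↔ ((r ⊕ u) ⊕ p))) ⊕ ((¬(p ⊕ s) ↔ q) ⊕ q)) ⊕ ((q ⊕ s) ⊕ (s → u)) = F ⊕ T = T
t ⊕ ((¬(((u → q) ⊕ t) ⊕ (((u ⊕ r) ⊕ t) ↔ ((r ⊕ u) ⊕ p))) ⊕ ((¬(p ⊕ s) ↔ q) ⊕ q)) ⊕ ((q ⊕ s) ⊕ (s → u))) = T ⊕ T = F

F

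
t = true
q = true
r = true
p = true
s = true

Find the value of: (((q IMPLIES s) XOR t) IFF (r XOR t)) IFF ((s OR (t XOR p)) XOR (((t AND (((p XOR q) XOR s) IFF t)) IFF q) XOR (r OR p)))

q IMPLIES s = true IMPLIES true = true
(q IMPLIES s) XOR t = true XOR true = false
r XOR t = true XOR true = false
((q IMPLIES s) XOR t) IFF (r XOR t) = false IFF false = true
t XOR p = true XOR true = false
s OR (t XOR p) = true OR false = true
p XOR q = true XOR true = false
(p XOR q) XOR s = false XOR true = true
((p XOR q) XOR s) IFF t = true IFF true = true
t AND (((p XOR q) XOR s) IFF t) = true AND true = true
(t AND (((p XOR q) XOR s) IFF t)) IFF q = true IFF true = true
r OR p = true OR true = true
((t AND (((p XOR q) XOR s) IFF t)) IFF q) XOR (r OR p) = true XOR true = false
(s OR (t XOR p)) XOR (((t AND (((p XOR q) XOR s) IFF t)) IFF q) XOR (r OR p)) = true XOR false = true
(((q IMPLIES s) XOR t) IFF (r XOR t)) IFF ((s OR (t XOR p)) XOR (((t AND (((p XOR q) XOR s) IFF t)) IFF q) XOR (r OR p))) = true IFF true = true

true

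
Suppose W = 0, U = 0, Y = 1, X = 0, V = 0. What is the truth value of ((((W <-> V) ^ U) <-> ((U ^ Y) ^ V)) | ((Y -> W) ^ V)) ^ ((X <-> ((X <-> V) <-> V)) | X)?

0

W <-> V = 0 <-> 0 = 1
(W <-> V) ^ U = 1 ^ 0 = 1
U ^ Y = 0 ^ 1 = 1
(U ^ Y) ^ V = 1 ^ 0 = 1
((W <-> V) ^ U) <-> ((U ^ Y) ^ V) = 1 <-> 1 = 1
Y -> W = 1 -> 0 = 0
(Y -> W) ^ V = 0 ^ 0 = 0
(((W <-> V) ^ U) <-> ((U ^ Y) ^ V)) | ((Y -> W) ^ V) = 1 | 0 = 1
X <-> V = 0 <-> 0 = 1
(X <-> V) <-> V = 1 <-> 0 = 0
X <-> ((X <-> V) <-> V) = 0 <-> 0 = 1
(X <-> ((X <-> V) <-> V)) | X = 1 | 0 = 1
((((W <-> V) ^ U) <-> ((U ^ Y) ^ V)) | ((Y -> W) ^ V)) ^ ((X <-> ((X <-> V) <-> V)) | X) = 1 ^ 1 = 0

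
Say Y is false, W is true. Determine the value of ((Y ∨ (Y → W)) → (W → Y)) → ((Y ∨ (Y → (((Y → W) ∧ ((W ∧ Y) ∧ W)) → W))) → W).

Y → W = F → T = T
Y ∨ (Y → W) = F ∨ T = T
W → Y = T → F = F
(Y ∨ (Y → W)) → (W → Y) = T → F = F
Y → W = F → T = T
W ∧ Y = T ∧ F = F
(W ∧ Y) ∧ W = F ∧ T = F
(Y → W) ∧ ((W ∧ Y) ∧ W) = T ∧ F = F
((Y → W) ∧ ((W ∧ Y) ∧ W)) → W = F → T = T
Y → (((Y → W) ∧ ((W ∧ Y) ∧ W)) → W) = F → T = T
Y ∨ (Y → (((Y → W) ∧ ((W ∧ Y) ∧ W)) → W)) = F ∨ T = T
(Y ∨ (Y → (((Y → W) ∧ ((W ∧ Y) ∧ W)) → W))) → W = T → T = T
((Y ∨ (Y → W)) → (W → Y)) → ((Y ∨ (Y → (((Y → W) ∧ ((W ∧ Y) ∧ W)) → W))) → W) = F → T = T

T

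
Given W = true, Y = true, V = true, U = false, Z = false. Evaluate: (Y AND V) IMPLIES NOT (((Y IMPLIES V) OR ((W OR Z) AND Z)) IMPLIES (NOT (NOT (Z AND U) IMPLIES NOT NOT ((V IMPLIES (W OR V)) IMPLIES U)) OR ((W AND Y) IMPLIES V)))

Y AND V = true AND true = true
Y IMPLIES V = true IMPLIES true = true
W OR Z = true OR false = true
(W OR Z) AND Z = true AND false = false
(Y IMPLIES V) OR ((W OR Z) AND Z) = true OR false = true
Z AND U = false AND false = false
NOT (Z AND U) = NOT false = true
W OR V = true OR true = true
V IMPLIES (W OR V) = true IMPLIES true = true
(V IMPLIES (W OR V)) IMPLIES U = true IMPLIES false = false
NOT ((V IMPLIES (W OR V)) IMPLIES U) = NOT false = true
NOT NOT ((V IMPLIES (W OR V)) IMPLIES U) = NOT true = false
NOT (Z AND U) IMPLIES NOT NOT ((V IMPLIES (W OR V)) IMPLIES U) = true IMPLIES false = false
NOT (NOT (Z AND U) IMPLIES NOT NOT ((V IMPLIES (W OR V)) IMPLIES U)) = NOT false = true
W AND Y = true AND true = true
(W AND Y) IMPLIES V = true IMPLIES true = true
NOT (NOT (Z AND U) IMPLIES NOT NOT ((V IMPLIES (W OR V)) IMPLIES U)) OR ((W AND Y) IMPLIES V) = true OR true = true
((Y IMPLIES V) OR ((W OR Z) AND Z)) IMPLIES (NOT (NOT (Z AND U) IMPLIES NOT NOT ((V IMPLIES (W OR V)) IMPLIES U)) OR ((W AND Y) IMPLIES V)) = true IMPLIES true = true
NOT (((Y IMPLIES V) OR ((W OR Z) AND Z)) IMPLIES (NOT (NOT (Z AND U) IMPLIES NOT NOT ((V IMPLIES (W OR V)) IMPLIES U)) OR ((W AND Y) IMPLIES V))) = NOT true = false
(Y AND V) IMPLIES NOT (((Y IMPLIES V) OR ((W OR Z) AND Z)) IMPLIES (NOT (NOT (Z AND U) IMPLIES NOT NOT ((V IMPLIES (W OR V)) IMPLIES U)) OR ((W AND Y) IMPLIES V))) = true IMPLIES false = false

false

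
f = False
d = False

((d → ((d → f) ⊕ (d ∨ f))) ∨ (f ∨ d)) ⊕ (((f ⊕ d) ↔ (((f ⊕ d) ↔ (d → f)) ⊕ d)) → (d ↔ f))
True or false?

d → f = False → False = True
d ∨ f = False ∨ False = False
(d → f) ⊕ (d ∨ f) = True ⊕ False = True
d → ((d → f) ⊕ (d ∨ f)) = False → True = True
f ∨ d = False ∨ False = False
(d → ((d → f) ⊕ (d ∨ f))) ∨ (f ∨ d) = True ∨ False = True
f ⊕ d = False ⊕ False = False
f ⊕ d = False ⊕ False = False
d → f = False → False = True
(f ⊕ d) ↔ (d → f) = False ↔ True = False
((f ⊕ d) ↔ (d → f)) ⊕ d = False ⊕ False = False
(f ⊕ d) ↔ (((f ⊕ d) ↔ (d → f)) ⊕ d) = False ↔ False = True
d ↔ f = False ↔ False = True
((f ⊕ d) ↔ (((f ⊕ d) ↔ (d → f)) ⊕ d)) → (d ↔ f) = True → True = True
((d → ((d → f) ⊕ (d ∨ f))) ∨ (f ∨ d)) ⊕ (((f ⊕ d) ↔ (((f ⊕ d) ↔ (d → f)) ⊕ d)) → (d ↔ f)) = True ⊕ True = False

False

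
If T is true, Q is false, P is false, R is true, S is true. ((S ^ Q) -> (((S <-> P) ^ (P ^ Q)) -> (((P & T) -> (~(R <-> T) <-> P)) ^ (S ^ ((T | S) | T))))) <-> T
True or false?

Substituting T=1, Q=0, P=0, R=1, S=1:
S ^ Q = 1 ^ 0 = 1
S <-> P = 1 <-> 0 = 0
P ^ Q = 0 ^ 0 = 0
(S <-> P) ^ (P ^ Q) = 0 ^ 0 = 0
P & T = 0 & 1 = 0
R <-> T = 1 <-> 1 = 1
~(R <-> T) = ~1 = 0
~(R <-> T) <-> P = 0 <-> 0 = 1
(P & T) -> (~(R <-> T) <-> P) = 0 -> 1 = 1
T | S = 1 | 1 = 1
(T | S) | T = 1 | 1 = 1
S ^ ((T | S) | T) = 1 ^ 1 = 0
((P & T) -> (~(R <-> T) <-> P)) ^ (S ^ ((T | S) | T)) = 1 ^ 0 = 1
((S <-> P) ^ (P ^ Q)) -> (((P & T) -> (~(R <-> T) <-> P)) ^ (S ^ ((T | S) | T))) = 0 -> 1 = 1
(S ^ Q) -> (((S <-> P) ^ (P ^ Q)) -> (((P & T) -> (~(R <-> T) <-> P)) ^ (S ^ ((T | S) | T)))) = 1 -> 1 = 1
((S ^ Q) -> (((S <-> P) ^ (P ^ Q)) -> (((P & T) -> (~(R <-> T) <-> P)) ^ (S ^ ((T | S) | T))))) <-> T = 1 <-> 1 = 1

1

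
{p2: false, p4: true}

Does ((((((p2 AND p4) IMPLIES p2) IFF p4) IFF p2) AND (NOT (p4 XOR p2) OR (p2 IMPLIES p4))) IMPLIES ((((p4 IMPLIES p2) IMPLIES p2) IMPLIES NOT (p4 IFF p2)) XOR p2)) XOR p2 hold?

true

p2 AND p4 = false AND true = false
(p2 AND p4) IMPLIES p2 = false IMPLIES false = true
((p2 AND p4) IMPLIES p2) IFF p4 = true IFF true = true
(((p2 AND p4) IMPLIES p2) IFF p4) IFF p2 = true IFF false = false
p4 XOR p2 = true XOR false = true
NOT (p4 XOR p2) = NOT true = false
p2 IMPLIES p4 = false IMPLIES true = true
NOT (p4 XOR p2) OR (p2 IMPLIES p4) = false OR true = true
((((p2 AND p4) IMPLIES p2) IFF p4) IFF p2) AND (NOT (p4 XOR p2) OR (p2 IMPLIES p4)) = false AND true = false
p4 IMPLIES p2 = true IMPLIES false = false
(p4 IMPLIES p2) IMPLIES p2 = false IMPLIES false = true
p4 IFF p2 = true IFF false = false
NOT (p4 IFF p2) = NOT false = true
((p4 IMPLIES p2) IMPLIES p2) IMPLIES NOT (p4 IFF p2) = true IMPLIES true = true
(((p4 IMPLIES p2) IMPLIES p2) IMPLIES NOT (p4 IFF p2)) XOR p2 = true XOR false = true
(((((p2 AND p4) IMPLIES p2) IFF p4) IFF p2) AND (NOT (p4 XOR p2) OR (p2 IMPLIES p4))) IMPLIES ((((p4 IMPLIES p2) IMPLIES p2) IMPLIES NOT (p4 IFF p2)) XOR p2) = false IMPLIES true = true
((((((p2 AND p4) IMPLIES p2) IFF p4) IFF p2) AND (NOT (p4 XOR p2) OR (p2 IMPLIES p4))) IMPLIES ((((p4 IMPLIES p2) IMPLIES p2) IMPLIES NOT (p4 IFF p2)) XOR p2)) XOR p2 = true XOR false = true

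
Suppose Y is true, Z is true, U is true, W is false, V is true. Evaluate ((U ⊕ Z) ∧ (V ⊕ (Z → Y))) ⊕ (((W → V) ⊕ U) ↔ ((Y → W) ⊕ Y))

U ⊕ Z = T ⊕ T = F
Z → Y = T → T = T
V ⊕ (Z → Y) = T ⊕ T = F
(U ⊕ Z) ∧ (V ⊕ (Z → Y)) = F ∧ F = F
W → V = F → T = T
(W → V) ⊕ U = T ⊕ T = F
Y → W = T → F = F
(Y → W) ⊕ Y = F ⊕ T = T
((W → V) ⊕ U) ↔ ((Y → W) ⊕ Y) = F ↔ T = F
((U ⊕ Z) ∧ (V ⊕ (Z → Y))) ⊕ (((W → V) ⊕ U) ↔ ((Y → W) ⊕ Y)) = F ⊕ F = F

F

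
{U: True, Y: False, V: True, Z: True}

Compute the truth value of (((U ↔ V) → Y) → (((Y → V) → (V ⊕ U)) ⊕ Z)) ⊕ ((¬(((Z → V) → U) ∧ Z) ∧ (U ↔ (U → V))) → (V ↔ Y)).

False

U ↔ V = True ↔ True = True
(U ↔ V) → Y = True → False = False
Y → V = False → True = True
V ⊕ U = True ⊕ True = False
(Y → V) → (V ⊕ U) = True → False = False
((Y → V) → (V ⊕ U)) ⊕ Z = False ⊕ True = True
((U ↔ V) → Y) → (((Y → V) → (V ⊕ U)) ⊕ Z) = False → True = True
Z → V = True → True = True
(Z → V) → U = True → True = True
((Z → V) → U) ∧ Z = True ∧ True = True
¬(((Z → V) → U) ∧ Z) = ¬True = False
U → V = True → True = True
U ↔ (U → V) = True ↔ True = True
¬(((Z → V) → U) ∧ Z) ∧ (U ↔ (U → V)) = False ∧ True = False
V ↔ Y = True ↔ False = False
(¬(((Z → V) → U) ∧ Z) ∧ (U ↔ (U → V))) → (V ↔ Y) = False → False = True
(((U ↔ V) → Y) → (((Y → V) → (V ⊕ U)) ⊕ Z)) ⊕ ((¬(((Z → V) → U) ∧ Z) ∧ (U ↔ (U → V))) → (V ↔ Y)) = True ⊕ True = False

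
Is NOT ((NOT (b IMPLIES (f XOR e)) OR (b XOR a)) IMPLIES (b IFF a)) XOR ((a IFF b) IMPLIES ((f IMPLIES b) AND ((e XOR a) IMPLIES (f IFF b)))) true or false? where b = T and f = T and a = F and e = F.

F

f XOR e = T XOR F = T
b IMPLIES (f XOR e) = T IMPLIES T = T
NOT (b IMPLIES (f XOR e)) = NOT T = F
b XOR a = T XOR F = T
NOT (b IMPLIES (f XOR e)) OR (b XOR a) = F OR T = T
b IFF a = T IFF F = F
(NOT (b IMPLIES (f XOR e)) OR (b XOR a)) IMPLIES (b IFF a) = T IMPLIES F = F
NOT ((NOT (b IMPLIES (f XOR e)) OR (b XOR a)) IMPLIES (b IFF a)) = NOT F = T
a IFF b = F IFF T = F
f IMPLIES b = T IMPLIES T = T
e XOR a = F XOR F = F
f IFF b = T IFF T = T
(e XOR a) IMPLIES (f IFF b) = F IMPLIES T = T
(f IMPLIES b) AND ((e XOR a) IMPLIES (f IFF b)) = T AND T = T
(a IFF b) IMPLIES ((f IMPLIES b) AND ((e XOR a) IMPLIES (f IFF b))) = F IMPLIES T = T
NOT ((NOT (b IMPLIES (f XOR e)) OR (b XOR a)) IMPLIES (b IFF a)) XOR ((a IFF b) IMPLIES ((f IMPLIES b) AND ((e XOR a) IMPLIES (f IFF b)))) = T XOR T = F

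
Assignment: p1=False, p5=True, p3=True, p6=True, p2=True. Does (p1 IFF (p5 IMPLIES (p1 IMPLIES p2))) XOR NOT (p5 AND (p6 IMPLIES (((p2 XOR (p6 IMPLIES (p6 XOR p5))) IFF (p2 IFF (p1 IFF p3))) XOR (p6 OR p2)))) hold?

False

p1 IMPLIES p2 = False IMPLIES True = True
p5 IMPLIES (p1 IMPLIES p2) = True IMPLIES True = True
p1 IFF (p5 IMPLIES (p1 IMPLIES p2)) = False IFF True = False
p6 XOR p5 = True XOR True = False
p6 IMPLIES (p6 XOR p5) = True IMPLIES False = False
p2 XOR (p6 IMPLIES (p6 XOR p5)) = True XOR False = True
p1 IFF p3 = False IFF True = False
p2 IFF (p1 IFF p3) = True IFF False = False
(p2 XOR (p6 IMPLIES (p6 XOR p5))) IFF (p2 IFF (p1 IFF p3)) = True IFF False = False
p6 OR p2 = True OR True = True
((p2 XOR (p6 IMPLIES (p6 XOR p5))) IFF (p2 IFF (p1 IFF p3))) XOR (p6 OR p2) = False XOR True = True
p6 IMPLIES (((p2 XOR (p6 IMPLIES (p6 XOR p5))) IFF (p2 IFF (p1 IFF p3))) XOR (p6 OR p2)) = True IMPLIES True = True
p5 AND (p6 IMPLIES (((p2 XOR (p6 IMPLIES (p6 XOR p5))) IFF (p2 IFF (p1 IFF p3))) XOR (p6 OR p2))) = True AND True = True
NOT (p5 AND (p6 IMPLIES (((p2 XOR (p6 IMPLIES (p6 XOR p5))) IFF (p2 IFF (p1 IFF p3))) XOR (p6 OR p2)))) = NOT True = False
(p1 IFF (p5 IMPLIES (p1 IMPLIES p2))) XOR NOT (p5 AND (p6 IMPLIES (((p2 XOR (p6 IMPLIES (p6 XOR p5))) IFF (p2 IFF (p1 IFF p3))) XOR (p6 OR p2)))) = False XOR False = False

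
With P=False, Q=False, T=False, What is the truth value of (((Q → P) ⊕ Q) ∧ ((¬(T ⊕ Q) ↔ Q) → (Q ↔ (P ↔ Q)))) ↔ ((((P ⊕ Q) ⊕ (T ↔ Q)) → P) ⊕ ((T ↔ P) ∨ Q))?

True

Q → P = False → False = True
(Q → P) ⊕ Q = True ⊕ False = True
T ⊕ Q = False ⊕ False = False
¬(T ⊕ Q) = ¬False = True
¬(T ⊕ Q) ↔ Q = True ↔ False = False
P ↔ Q = False ↔ False = True
Q ↔ (P ↔ Q) = False ↔ True = False
(¬(T ⊕ Q) ↔ Q) → (Q ↔ (P ↔ Q)) = False → False = True
((Q → P) ⊕ Q) ∧ ((¬(T ⊕ Q) ↔ Q) → (Q ↔ (P ↔ Q))) = True ∧ True = True
P ⊕ Q = False ⊕ False = False
T ↔ Q = False ↔ False = True
(P ⊕ Q) ⊕ (T ↔ Q) = False ⊕ True = True
((P ⊕ Q) ⊕ (T ↔ Q)) → P = True → False = False
T ↔ P = False ↔ False = True
(T ↔ P) ∨ Q = True ∨ False = True
(((P ⊕ Q) ⊕ (T ↔ Q)) → P) ⊕ ((T ↔ P) ∨ Q) = False ⊕ True = True
(((Q → P) ⊕ Q) ∧ ((¬(T ⊕ Q) ↔ Q) → (Q ↔ (P ↔ Q)))) ↔ ((((P ⊕ Q) ⊕ (T ↔ Q)) → P) ⊕ ((T ↔ P) ∨ Q)) = True ↔ True = True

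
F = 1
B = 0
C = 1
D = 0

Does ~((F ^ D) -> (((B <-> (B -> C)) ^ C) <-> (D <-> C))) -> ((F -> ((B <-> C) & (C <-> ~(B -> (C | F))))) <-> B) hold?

F ^ D = 1 ^ 0 = 1
B -> C = 0 -> 1 = 1
B <-> (B -> C) = 0 <-> 1 = 0
(B <-> (B -> C)) ^ C = 0 ^ 1 = 1
D <-> C = 0 <-> 1 = 0
((B <-> (B -> C)) ^ C) <-> (D <-> C) = 1 <-> 0 = 0
(F ^ D) -> (((B <-> (B -> C)) ^ C) <-> (D <-> C)) = 1 -> 0 = 0
~((F ^ D) -> (((B <-> (B -> C)) ^ C) <-> (D <-> C))) = ~0 = 1
B <-> C = 0 <-> 1 = 0
C | F = 1 | 1 = 1
B -> (C | F) = 0 -> 1 = 1
~(B -> (C | F)) = ~1 = 0
C <-> ~(B -> (C | F)) = 1 <-> 0 = 0
(B <-> C) & (C <-> ~(B -> (C | F))) = 0 & 0 = 0
F -> ((B <-> C) & (C <-> ~(B -> (C | F)))) = 1 -> 0 = 0
(F -> ((B <-> C) & (C <-> ~(B -> (C | F))))) <-> B = 0 <-> 0 = 1
~((F ^ D) -> (((B <-> (B -> C)) ^ C) <-> (D <-> C))) -> ((F -> ((B <-> C) & (C <-> ~(B -> (C | F))))) <-> B) = 1 -> 1 = 1

1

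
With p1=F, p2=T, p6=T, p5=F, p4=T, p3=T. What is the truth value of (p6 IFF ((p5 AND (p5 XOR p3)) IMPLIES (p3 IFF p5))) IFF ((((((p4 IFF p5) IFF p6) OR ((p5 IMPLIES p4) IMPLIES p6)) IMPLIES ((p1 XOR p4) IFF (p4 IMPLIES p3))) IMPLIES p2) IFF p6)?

T

p5 XOR p3 = F XOR T = T
p5 AND (p5 XOR p3) = F AND T = F
p3 IFF p5 = T IFF F = F
(p5 AND (p5 XOR p3)) IMPLIES (p3 IFF p5) = F IMPLIES F = T
p6 IFF ((p5 AND (p5 XOR p3)) IMPLIES (p3 IFF p5)) = T IFF T = T
p4 IFF p5 = T IFF F = F
(p4 IFF p5) IFF p6 = F IFF T = F
p5 IMPLIES p4 = F IMPLIES T = T
(p5 IMPLIES p4) IMPLIES p6 = T IMPLIES T = T
((p4 IFF p5) IFF p6) OR ((p5 IMPLIES p4) IMPLIES p6) = F OR T = T
p1 XOR p4 = F XOR T = T
p4 IMPLIES p3 = T IMPLIES T = T
(p1 XOR p4) IFF (p4 IMPLIES p3) = T IFF T = T
(((p4 IFF p5) IFF p6) OR ((p5 IMPLIES p4) IMPLIES p6)) IMPLIES ((p1 XOR p4) IFF (p4 IMPLIES p3)) = T IMPLIES T = T
((((p4 IFF p5) IFF p6) OR ((p5 IMPLIES p4) IMPLIES p6)) IMPLIES ((p1 XOR p4) IFF (p4 IMPLIES p3))) IMPLIES p2 = T IMPLIES T = T
(((((p4 IFF p5) IFF p6) OR ((p5 IMPLIES p4) IMPLIES p6)) IMPLIES ((p1 XOR p4) IFF (p4 IMPLIES p3))) IMPLIES p2) IFF p6 = T IFF T = T
(p6 IFF ((p5 AND (p5 XOR p3)) IMPLIES (p3 IFF p5))) IFF ((((((p4 IFF p5) IFF p6) OR ((p5 IMPLIES p4) IMPLIES p6)) IMPLIES ((p1 XOR p4) IFF (p4 IMPLIES p3))) IMPLIES p2) IFF p6) = T IFF T = T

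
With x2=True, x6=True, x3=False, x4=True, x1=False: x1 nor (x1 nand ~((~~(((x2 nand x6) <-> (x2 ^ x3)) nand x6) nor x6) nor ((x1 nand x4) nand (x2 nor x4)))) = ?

False

x2 nand x6 = True nand True = False
x2 ^ x3 = True ^ False = True
(x2 nand x6) <-> (x2 ^ x3) = False <-> True = False
((x2 nand x6) <-> (x2 ^ x3)) nand x6 = False nand True = True
~(((x2 nand x6) <-> (x2 ^ x3)) nand x6) = ~True = False
~~(((x2 nand x6) <-> (x2 ^ x3)) nand x6) = ~False = True
~~(((x2 nand x6) <-> (x2 ^ x3)) nand x6) nor x6 = True nor True = False
x1 nand x4 = False nand True = True
x2 nor x4 = True nor True = False
(x1 nand x4) nand (x2 nor x4) = True nand False = True
(~~(((x2 nand x6) <-> (x2 ^ x3)) nand x6) nor x6) nor ((x1 nand x4) nand (x2 nor x4)) = False nor True = False
~((~~(((x2 nand x6) <-> (x2 ^ x3)) nand x6) nor x6) nor ((x1 nand x4) nand (x2 nor x4))) = ~False = True
x1 nand ~((~~(((x2 nand x6) <-> (x2 ^ x3)) nand x6) nor x6) nor ((x1 nand x4) nand (x2 nor x4))) = False nand True = True
x1 nor (x1 nand ~((~~(((x2 nand x6) <-> (x2 ^ x3)) nand x6) nor x6) nor ((x1 nand x4) nand (x2 nor x4)))) = False nor True = False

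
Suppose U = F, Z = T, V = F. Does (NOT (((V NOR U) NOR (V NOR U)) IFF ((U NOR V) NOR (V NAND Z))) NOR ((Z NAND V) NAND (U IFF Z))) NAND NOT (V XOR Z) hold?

V NOR U = F NOR F = T
V NOR U = F NOR F = T
(V NOR U) NOR (V NOR U) = T NOR T = F
U NOR V = F NOR F = T
V NAND Z = F NAND T = T
(U NOR V) NOR (V NAND Z) = T NOR T = F
((V NOR U) NOR (V NOR U)) IFF ((U NOR V) NOR (V NAND Z)) = F IFF F = T
NOT (((V NOR U) NOR (V NOR U)) IFF ((U NOR V) NOR (V NAND Z))) = NOT T = F
Z NAND V = T NAND F = T
U IFF Z = F IFF T = F
(Z NAND V) NAND (U IFF Z) = T NAND F = T
NOT (((V NOR U) NOR (V NOR U)) IFF ((U NOR V) NOR (V NAND Z))) NOR ((Z NAND V) NAND (U IFF Z)) = F NOR T = F
V XOR Z = F XOR T = T
NOT (V XOR Z) = NOT T = F
(NOT (((V NOR U) NOR (V NOR U)) IFF ((U NOR V) NOR (V NAND Z))) NOR ((Z NAND V) NAND (U IFF Z))) NAND NOT (V XOR Z) = F NAND F = T

T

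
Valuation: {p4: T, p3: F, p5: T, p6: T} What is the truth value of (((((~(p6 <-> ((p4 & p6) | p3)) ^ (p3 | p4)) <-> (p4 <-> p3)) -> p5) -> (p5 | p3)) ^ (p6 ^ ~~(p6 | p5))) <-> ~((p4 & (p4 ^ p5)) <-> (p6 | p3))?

p4 & p6 = T & T = T
(p4 & p6) | p3 = T | F = T
p6 <-> ((p4 & p6) | p3) = T <-> T = T
~(p6 <-> ((p4 & p6) | p3)) = ~T = F
p3 | p4 = F | T = T
~(p6 <-> ((p4 & p6) | p3)) ^ (p3 | p4) = F ^ T = T
p4 <-> p3 = T <-> F = F
(~(p6 <-> ((p4 & p6) | p3)) ^ (p3 | p4)) <-> (p4 <-> p3) = T <-> F = F
((~(p6 <-> ((p4 & p6) | p3)) ^ (p3 | p4)) <-> (p4 <-> p3)) -> p5 = F -> T = T
p5 | p3 = T | F = T
(((~(p6 <-> ((p4 & p6) | p3)) ^ (p3 | p4)) <-> (p4 <-> p3)) -> p5) -> (p5 | p3) = T -> T = T
p6 | p5 = T | T = T
~(p6 | p5) = ~T = F
~~(p6 | p5) = ~F = T
p6 ^ ~~(p6 | p5) = T ^ T = F
((((~(p6 <-> ((p4 & p6) | p3)) ^ (p3 | p4)) <-> (p4 <-> p3)) -> p5) -> (p5 | p3)) ^ (p6 ^ ~~(p6 | p5)) = T ^ F = T
p4 ^ p5 = T ^ T = F
p4 & (p4 ^ p5) = T & F = F
p6 | p3 = T | F = T
(p4 & (p4 ^ p5)) <-> (p6 | p3) = F <-> T = F
~((p4 & (p4 ^ p5)) <-> (p6 | p3)) = ~F = T
(((((~(p6 <-> ((p4 & p6) | p3)) ^ (p3 | p4)) <-> (p4 <-> p3)) -> p5) -> (p5 | p3)) ^ (p6 ^ ~~(p6 | p5))) <-> ~((p4 & (p4 ^ p5)) <-> (p6 | p3)) = T <-> T = T

T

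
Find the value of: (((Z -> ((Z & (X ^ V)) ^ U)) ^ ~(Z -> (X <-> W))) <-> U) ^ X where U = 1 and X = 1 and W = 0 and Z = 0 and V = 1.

0

X ^ V = 1 ^ 1 = 0
Z & (X ^ V) = 0 & 0 = 0
(Z & (X ^ V)) ^ U = 0 ^ 1 = 1
Z -> ((Z & (X ^ V)) ^ U) = 0 -> 1 = 1
X <-> W = 1 <-> 0 = 0
Z -> (X <-> W) = 0 -> 0 = 1
~(Z -> (X <-> W)) = ~1 = 0
(Z -> ((Z & (X ^ V)) ^ U)) ^ ~(Z -> (X <-> W)) = 1 ^ 0 = 1
((Z -> ((Z & (X ^ V)) ^ U)) ^ ~(Z -> (X <-> W))) <-> U = 1 <-> 1 = 1
(((Z -> ((Z & (X ^ V)) ^ U)) ^ ~(Z -> (X <-> W))) <-> U) ^ X = 1 ^ 1 = 0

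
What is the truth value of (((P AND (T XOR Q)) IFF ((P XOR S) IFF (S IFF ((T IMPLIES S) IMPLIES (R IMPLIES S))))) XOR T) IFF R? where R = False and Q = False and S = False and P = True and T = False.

False

T XOR Q = False XOR False = False
P AND (T XOR Q) = True AND False = False
P XOR S = True XOR False = True
T IMPLIES S = False IMPLIES False = True
R IMPLIES S = False IMPLIES False = True
(T IMPLIES S) IMPLIES (R IMPLIES S) = True IMPLIES True = True
S IFF ((T IMPLIES S) IMPLIES (R IMPLIES S)) = False IFF True = False
(P XOR S) IFF (S IFF ((T IMPLIES S) IMPLIES (R IMPLIES S))) = True IFF False = False
(P AND (T XOR Q)) IFF ((P XOR S) IFF (S IFF ((T IMPLIES S) IMPLIES (R IMPLIES S)))) = False IFF False = True
((P AND (T XOR Q)) IFF ((P XOR S) IFF (S IFF ((T IMPLIES S) IMPLIES (R IMPLIES S))))) XOR T = True XOR False = True
(((P AND (T XOR Q)) IFF ((P XOR S) IFF (S IFF ((T IMPLIES S) IMPLIES (R IMPLIES S))))) XOR T) IFF R = True IFF False = False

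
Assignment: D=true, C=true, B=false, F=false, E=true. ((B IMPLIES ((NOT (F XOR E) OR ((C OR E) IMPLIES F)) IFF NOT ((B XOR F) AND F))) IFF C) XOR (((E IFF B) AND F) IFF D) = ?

true

F XOR E = false XOR true = true
NOT (F XOR E) = NOT true = false
C OR E = true OR true = true
(C OR E) IMPLIES F = true IMPLIES false = false
NOT (F XOR E) OR ((C OR E) IMPLIES F) = false OR false = false
B XOR F = false XOR false = false
(B XOR F) AND F = false AND false = false
NOT ((B XOR F) AND F) = NOT false = true
(NOT (F XOR E) OR ((C OR E) IMPLIES F)) IFF NOT ((B XOR F) AND F) = false IFF true = false
B IMPLIES ((NOT (F XOR E) OR ((C OR E) IMPLIES F)) IFF NOT ((B XOR F) AND F)) = false IMPLIES false = true
(B IMPLIES ((NOT (F XOR E) OR ((C OR E) IMPLIES F)) IFF NOT ((B XOR F) AND F))) IFF C = true IFF true = true
E IFF B = true IFF false = false
(E IFF B) AND F = false AND false = false
((E IFF B) AND F) IFF D = false IFF true = false
((B IMPLIES ((NOT (F XOR E) OR ((C OR E) IMPLIES F)) IFF NOT ((B XOR F) AND F))) IFF C) XOR (((E IFF B) AND F) IFF D) = true XOR false = true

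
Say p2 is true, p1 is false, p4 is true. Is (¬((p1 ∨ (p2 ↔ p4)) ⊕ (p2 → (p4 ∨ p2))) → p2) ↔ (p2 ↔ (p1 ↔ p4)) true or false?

Substituting p2=True, p1=False, p4=True:
p2 ↔ p4 = True ↔ True = True
p1 ∨ (p2 ↔ p4) = False ∨ True = True
p4 ∨ p2 = True ∨ True = True
p2 → (p4 ∨ p2) = True → True = True
(p1 ∨ (p2 ↔ p4)) ⊕ (p2 → (p4 ∨ p2)) = True ⊕ True = False
¬((p1 ∨ (p2 ↔ p4)) ⊕ (p2 → (p4 ∨ p2))) = ¬False = True
¬((p1 ∨ (p2 ↔ p4)) ⊕ (p2 → (p4 ∨ p2))) → p2 = True → True = True
p1 ↔ p4 = False ↔ True = False
p2 ↔ (p1 ↔ p4) = True ↔ False = False
(¬((p1 ∨ (p2 ↔ p4)) ⊕ (p2 → (p4 ∨ p2))) → p2) ↔ (p2 ↔ (p1 ↔ p4)) = True ↔ False = False

False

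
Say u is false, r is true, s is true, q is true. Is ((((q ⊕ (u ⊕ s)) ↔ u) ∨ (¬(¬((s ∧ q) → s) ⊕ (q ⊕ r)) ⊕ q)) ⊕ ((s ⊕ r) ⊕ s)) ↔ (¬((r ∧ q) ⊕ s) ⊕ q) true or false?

T

Substituting u=F, r=T, s=T, q=T:
u ⊕ s = F ⊕ T = T
q ⊕ (u ⊕ s) = T ⊕ T = F
(q ⊕ (u ⊕ s)) ↔ u = F ↔ F = T
s ∧ q = T ∧ T = T
(s ∧ q) → s = T → T = T
¬((s ∧ q) → s) = ¬T = F
q ⊕ r = T ⊕ T = F
¬((s ∧ q) → s) ⊕ (q ⊕ r) = F ⊕ F = F
¬(¬((s ∧ q) → s) ⊕ (q ⊕ r)) = ¬F = T
¬(¬((s ∧ q) → s) ⊕ (q ⊕ r)) ⊕ q = T ⊕ T = F
((q ⊕ (u ⊕ s)) ↔ u) ∨ (¬(¬((s ∧ q) → s) ⊕ (q ⊕ r)) ⊕ q) = T ∨ F = T
s ⊕ r = T ⊕ T = F
(s ⊕ r) ⊕ s = F ⊕ T = T
(((q ⊕ (u ⊕ s)) ↔ u) ∨ (¬(¬((s ∧ q) → s) ⊕ (q ⊕ r)) ⊕ q)) ⊕ ((s ⊕ r) ⊕ s) = T ⊕ T = F
r ∧ q = T ∧ T = T
(r ∧ q) ⊕ s = T ⊕ T = F
¬((r ∧ q) ⊕ s) = ¬F = T
¬((r ∧ q) ⊕ s) ⊕ q = T ⊕ T = F
((((q ⊕ (u ⊕ s)) ↔ u) ∨ (¬(¬((s ∧ q) → s) ⊕ (q ⊕ r)) ⊕ q)) ⊕ ((s ⊕ r) ⊕ s)) ↔ (¬((r ∧ q) ⊕ s) ⊕ q) = F ↔ F = T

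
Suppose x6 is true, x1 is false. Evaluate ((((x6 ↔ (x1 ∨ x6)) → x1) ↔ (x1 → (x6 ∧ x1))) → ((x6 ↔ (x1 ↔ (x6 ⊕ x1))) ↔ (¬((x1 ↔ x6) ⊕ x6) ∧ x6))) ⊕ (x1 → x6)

Substituting x6=True, x1=False:
x1 ∨ x6 = False ∨ True = True
x6 ↔ (x1 ∨ x6) = True ↔ True = True
(x6 ↔ (x1 ∨ x6)) → x1 = True → False = False
x6 ∧ x1 = True ∧ False = False
x1 → (x6 ∧ x1) = False → False = True
((x6 ↔ (x1 ∨ x6)) → x1) ↔ (x1 → (x6 ∧ x1)) = False ↔ True = False
x6 ⊕ x1 = True ⊕ False = True
x1 ↔ (x6 ⊕ x1) = False ↔ True = False
x6 ↔ (x1 ↔ (x6 ⊕ x1)) = True ↔ False = False
x1 ↔ x6 = False ↔ True = False
(x1 ↔ x6) ⊕ x6 = False ⊕ True = True
¬((x1 ↔ x6) ⊕ x6) = ¬True = False
¬((x1 ↔ x6) ⊕ x6) ∧ x6 = False ∧ True = False
(x6 ↔ (x1 ↔ (x6 ⊕ x1))) ↔ (¬((x1 ↔ x6) ⊕ x6) ∧ x6) = False ↔ False = True
(((x6 ↔ (x1 ∨ x6)) → x1) ↔ (x1 → (x6 ∧ x1))) → ((x6 ↔ (x1 ↔ (x6 ⊕ x1))) ↔ (¬((x1 ↔ x6) ⊕ x6) ∧ x6)) = False → True = True
x1 → x6 = False → True = True
((((x6 ↔ (x1 ∨ x6)) → x1) ↔ (x1 → (x6 ∧ x1))) → ((x6 ↔ (x1 ↔ (x6 ⊕ x1))) ↔ (¬((x1 ↔ x6) ⊕ x6) ∧ x6))) ⊕ (x1 → x6) = True ⊕ True = False

False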